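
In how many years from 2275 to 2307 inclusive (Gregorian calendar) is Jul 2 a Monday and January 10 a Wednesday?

5

Check each year's weekday for Jul 2 and January 10:
  2275: Fri/Sun  2276: Sun/Mon  2277: Mon/Wed ✓  2278: Tue/Thu  2279: Wed/Fri  2280: Fri/Sat  2281: Sat/Mon  2282: Sun/Tue  2283: Mon/Wed ✓  2284: Wed/Thu  2285: Thu/Sat  2286: Fri/Sun  2287: Sat/Mon  2288: Mon/Tue  …(5 more)…  2294: Mon/Wed ✓  2295: Tue/Thu  2296: Thu/Fri  2297: Fri/Sun  2298: Sat/Mon  2299: Sun/Tue  2300: Mon/Wed ✓  2301: Tue/Thu  2302: Wed/Fri  2303: Thu/Sat  2304: Sat/Sun  2305: Sun/Tue  2306: Mon/Wed ✓  2307: Tue/Thu
Both conditions hold in: 2277, 2283, 2294, 2300, 2306 — 5.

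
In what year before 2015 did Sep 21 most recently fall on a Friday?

2012

From one year to the next, a fixed date's weekday advances by 1, or by 2 when a Feb 29 lies between the two dates.
2015: September 21 is Monday.
2014: Sunday (−1)
2013: Saturday (−1)
2012: Friday (−1)
Sep 21 falls on a Friday in 2012.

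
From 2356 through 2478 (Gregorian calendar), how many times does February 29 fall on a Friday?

4

Leap years in 2356–2478: 31 of them.
Feb 29 weekday advances by 5 (mod 7) from one leap year to the next four years later (or differs when a century non-leap intervenes).
Leap-day weekdays: 2356:Wed 2360:Mon 2364:Sat 2368:Thu 2372:Tue 2376:Sun 2380:Fri✓ 2384:Wed 2388:Mon 2392:Sat 2396:Thu 2400:Tue 2404:Sun …(5 more)… 2428:Tue 2432:Sun 2436:Fri✓ 2440:Wed 2444:Mon 2448:Sat 2452:Thu 2456:Tue 2460:Sun 2464:Fri✓ 2468:Wed 2472:Mon 2476:Sat
Friday: 2380, 2408, 2436, 2464 → 4.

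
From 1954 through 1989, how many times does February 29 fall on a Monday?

Leap years in 1954–1989: 9 of them.
Feb 29 weekday advances by 5 (mod 7) from one leap year to the next four years later (or differs when a century non-leap intervenes).
Leap-day weekdays: 1956:Wed 1960:Mon✓ 1964:Sat 1968:Thu 1972:Tue 1976:Sun 1980:Fri 1984:Wed 1988:Mon✓
Monday: 1960, 1988 → 2.

2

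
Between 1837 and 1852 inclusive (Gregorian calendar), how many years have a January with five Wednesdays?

8

January has 31 days; it has five Wednesdays when Wednesday falls among the first (month-length − 28) days — i.e. when January 1 is one of Wednesday/Tuesday/Monday.
January 1 by year: 1837:Sun 1838:Mon✓ 1839:Tue✓ 1840:Wed✓ 1841:Fri 1842:Sat 1843:Sun 1844:Mon✓ 1845:Wed✓ 1846:Thu 1847:Fri 1848:Sat 1849:Mon✓ 1850:Tue✓ 1851:Wed✓ 1852:Thu
Years with five Wednesdays: 1838, 1839, 1840, 1844, 1845, 1849, 1850, 1851 → 8.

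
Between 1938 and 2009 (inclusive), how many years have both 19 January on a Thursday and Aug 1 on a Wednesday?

Check each year's weekday for 19 January and Aug 1:
  1938: Wed/Mon  1939: Thu/Tue  1940: Fri/Thu  1941: Sun/Fri  1942: Mon/Sat  1943: Tue/Sun  1944: Wed/Tue  1945: Fri/Wed  1946: Sat/Thu  1947: Sun/Fri  1948: Mon/Sun  1949: Wed/Mon  1950: Thu/Tue  1951: Fri/Wed  …(44 more)…  1996: Fri/Thu  1997: Sun/Fri  1998: Mon/Sat  1999: Tue/Sun  2000: Wed/Tue  2001: Fri/Wed  2002: Sat/Thu  2003: Sun/Fri  2004: Mon/Sun  2005: Wed/Mon  2006: Thu/Tue  2007: Fri/Wed  2008: Sat/Fri  2009: Mon/Sat
Both conditions hold in: 1956, 1984 — 2.

2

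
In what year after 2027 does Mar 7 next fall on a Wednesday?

2029

From one year to the next, a fixed date's weekday advances by 1, or by 2 when a Feb 29 lies between the two dates.
2027: March 7 is Sunday.
2028: Tuesday (+2)
2029: Wednesday (+1)
Mar 7 falls on a Wednesday in 2029.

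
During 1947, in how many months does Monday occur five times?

4

A month of length L has five Mondays iff its first Monday is on day ≤ L−28 (so day 1–3 in a 31-day month, 1–2 in a 30-day month, day 1 in a leap February).
Checking each month of 1947: Jan starts Wed (31d); Feb starts Sat (28d); Mar starts Sat (31d) ✓; Apr starts Tue (30d); May starts Thu (31d); Jun starts Sun (30d) ✓; Jul starts Tue (31d); Aug starts Fri (31d); Sep starts Mon (30d) ✓; Oct starts Wed (31d); Nov starts Sat (30d); Dec starts Mon (31d) ✓.
Five-Monday months: March, June, September, December → 4.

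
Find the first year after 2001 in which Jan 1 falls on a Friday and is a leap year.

2016

Jan 1 advances by 2 weekdays after a leap year and by 1 after a common year.
2001: Jan 1 is Monday.
2002: Tuesday
2003: Wednesday
2004: Thursday (leap)
2005: Saturday
2006: Sunday
2007: Monday
2008: Tuesday (leap)
2009: Thursday
2010: Friday
2011: Saturday
2012: Sunday (leap)
2013: Tuesday
2014: Wednesday
2015: Thursday
2016: Friday (leap)
2016 begins on a Friday and is a leap year.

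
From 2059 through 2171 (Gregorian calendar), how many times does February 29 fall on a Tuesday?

3

Leap years in 2059–2171: 27 of them.
Feb 29 weekday advances by 5 (mod 7) from one leap year to the next four years later (or differs when a century non-leap intervenes).
Leap-day weekdays: 2060:Sun 2064:Fri 2068:Wed 2072:Mon 2076:Sat 2080:Thu 2084:Tue✓ 2088:Sun 2092:Fri 2096:Wed 2104:Fri 2108:Wed 2112:Mon 2116:Sat 2120:Thu 2124:Tue✓ 2128:Sun 2132:Fri 2136:Wed 2140:Mon 2144:Sat 2148:Thu 2152:Tue✓ 2156:Sun 2160:Fri 2164:Wed 2168:Mon
Tuesday: 2084, 2124, 2152 → 3.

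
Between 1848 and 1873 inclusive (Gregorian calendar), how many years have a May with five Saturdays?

May has 31 days; it has five Saturdays when Saturday falls among the first (month-length − 28) days — i.e. when May 1 is one of Saturday/Friday/Thursday.
May 1 by year: 1848:Mon 1849:Tue 1850:Wed 1851:Thu✓ 1852:Sat✓ 1853:Sun 1854:Mon 1855:Tue 1856:Thu✓ 1857:Fri✓ 1858:Sat✓ 1859:Sun 1860:Tue 1861:Wed 1862:Thu✓ 1863:Fri✓ 1864:Sun 1865:Mon 1866:Tue 1867:Wed 1868:Fri✓ 1869:Sat✓ 1870:Sun 1871:Mon 1872:Wed 1873:Thu✓
Years with five Saturdays: 1851, 1852, 1856, 1857, 1858, 1862, 1863, 1868, 1869, 1873 → 10.

10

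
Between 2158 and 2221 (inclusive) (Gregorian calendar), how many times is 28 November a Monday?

9

Track 28 November's weekday year by year (advancing +1, or +2 across a Feb 29):
  2158: Tue  2159: Wed (+1)  2160: Fri (+2)  2161: Sat (+1)  2162: Sun (+1)
  2163: Mon (+1) ✓  2164: Wed (+2)  2165: Thu (+1)  2166: Fri (+1)  2167: Sat (+1)
  2168: Mon (+2) ✓  2169: Tue (+1)  2170: Wed (+1)  2171: Thu (+1)  … (36 more years) …
  2208: Mon (+2) ✓  2209: Tue (+1)  2210: Wed (+1)  2211: Thu (+1)  2212: Sat (+2)
  2213: Sun (+1)  2214: Mon (+1) ✓  2215: Tue (+1)  2216: Thu (+2)  2217: Fri (+1)
  2218: Sat (+1)  2219: Sun (+1)  2220: Tue (+2)  2221: Wed (+1)
Monday years: 2163, 2168, 2174, 2185, 2191, 2196, 2203, 2208, 2214 — 9 in total.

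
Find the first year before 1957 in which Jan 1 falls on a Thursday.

Jan 1 advances by 2 weekdays after a leap year and by 1 after a common year.
1957: Jan 1 is Tuesday.
1956: Sunday (leap)
1955: Saturday
1954: Friday
1953: Thursday
1953 begins on a Thursday

1953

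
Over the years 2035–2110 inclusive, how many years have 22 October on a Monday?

12

Track 22 October's weekday year by year (advancing +1, or +2 across a Feb 29):
  2035: Mon ✓  2036: Wed (+2)  2037: Thu (+1)  2038: Fri (+1)  2039: Sat (+1)
  2040: Mon (+2) ✓  2041: Tue (+1)  2042: Wed (+1)  2043: Thu (+1)  2044: Sat (+2)
  2045: Sun (+1)  2046: Mon (+1) ✓  2047: Tue (+1)  2048: Thu (+2)  … (48 more years) …
  2097: Tue (+1)  2098: Wed (+1)  2099: Thu (+1)  2100: Fri (+1)  2101: Sat (+1)
  2102: Sun (+1)  2103: Mon (+1) ✓  2104: Wed (+2)  2105: Thu (+1)  2106: Fri (+1)
  2107: Sat (+1)  2108: Mon (+2) ✓  2109: Tue (+1)  2110: Wed (+1)
Monday years: 2035, 2040, 2046, 2057, 2063, 2068, 2074, 2085, 2091, 2096, 2103, 2108 — 12 in total.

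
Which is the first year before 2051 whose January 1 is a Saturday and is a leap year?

2028

Jan 1 advances by 2 weekdays after a leap year and by 1 after a common year.
2051: Jan 1 is Sunday.
2050: Saturday
2049: Friday
2048: Wednesday (leap)
2047: Tuesday
2046: Monday
2045: Sunday
2044: Friday (leap)
2043: Thursday
2042: Wednesday
2041: Tuesday
2040: Sunday (leap)
2039: Saturday
2038: Friday
2037: Thursday
2036: Tuesday (leap)
2035: Monday
2034: Sunday
2033: Saturday
2032: Thursday (leap)
2031: Wednesday
2030: Tuesday
2029: Monday
2028: Saturday (leap)
2028 begins on a Saturday and is a leap year.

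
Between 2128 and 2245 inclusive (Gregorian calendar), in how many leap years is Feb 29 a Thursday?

Leap years in 2128–2245: 29 of them.
Feb 29 weekday advances by 5 (mod 7) from one leap year to the next four years later (or differs when a century non-leap intervenes).
Leap-day weekdays: 2128:Sun 2132:Fri 2136:Wed 2140:Mon 2144:Sat 2148:Thu✓ 2152:Tue 2156:Sun 2160:Fri 2164:Wed 2168:Mon 2172:Sat 2176:Thu✓ …(3 more)… 2192:Wed 2196:Mon 2204:Wed 2208:Mon 2212:Sat 2216:Thu✓ 2220:Tue 2224:Sun 2228:Fri 2232:Wed 2236:Mon 2240:Sat 2244:Thu✓
Thursday: 2148, 2176, 2216, 2244 → 4.

4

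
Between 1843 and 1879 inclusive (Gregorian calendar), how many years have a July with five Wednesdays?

July has 31 days; it has five Wednesdays when Wednesday falls among the first (month-length − 28) days — i.e. when July 1 is one of Wednesday/Tuesday/Monday.
July 1 by year: 1843:Sat 1844:Mon✓ 1845:Tue✓ 1846:Wed✓ 1847:Thu 1848:Sat 1849:Sun 1850:Mon✓ 1851:Tue✓ 1852:Thu 1853:Fri 1854:Sat 1855:Sun 1856:Tue✓ 1857:Wed✓ …(7 more)… 1865:Sat 1866:Sun 1867:Mon✓ 1868:Wed✓ 1869:Thu 1870:Fri 1871:Sat 1872:Mon✓ 1873:Tue✓ 1874:Wed✓ 1875:Thu 1876:Sat 1877:Sun 1878:Mon✓ 1879:Tue✓
Years with five Wednesdays: 1844, 1845, 1846, 1850, 1851, 1856, 1857, 1861, 1862, 1863, 1867, 1868, 1872, 1873, 1874, 1878, 1879 → 17.

17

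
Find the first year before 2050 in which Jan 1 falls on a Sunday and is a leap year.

Jan 1 advances by 2 weekdays after a leap year and by 1 after a common year.
2050: Jan 1 is Saturday.
2049: Friday
2048: Wednesday (leap)
2047: Tuesday
2046: Monday
2045: Sunday
2044: Friday (leap)
2043: Thursday
2042: Wednesday
2041: Tuesday
2040: Sunday (leap)
2040 begins on a Sunday and is a leap year.

2040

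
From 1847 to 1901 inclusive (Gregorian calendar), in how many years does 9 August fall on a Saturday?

7

Track 9 August's weekday year by year (advancing +1, or +2 across a Feb 29):
  1847: Mon  1848: Wed (+2)  1849: Thu (+1)  1850: Fri (+1)  1851: Sat (+1) ✓
  1852: Mon (+2)  1853: Tue (+1)  1854: Wed (+1)  1855: Thu (+1)  1856: Sat (+2) ✓
  1857: Sun (+1)  1858: Mon (+1)  1859: Tue (+1)  1860: Thu (+2)  … (27 more years) …
  1888: Thu (+2)  1889: Fri (+1)  1890: Sat (+1) ✓  1891: Sun (+1)  1892: Tue (+2)
  1893: Wed (+1)  1894: Thu (+1)  1895: Fri (+1)  1896: Sun (+2)  1897: Mon (+1)
  1898: Tue (+1)  1899: Wed (+1)  1900: Thu (+1)  1901: Fri (+1)
Saturday years: 1851, 1856, 1862, 1873, 1879, 1884, 1890 — 7 in total.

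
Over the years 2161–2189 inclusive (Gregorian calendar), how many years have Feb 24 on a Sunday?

Track Feb 24's weekday year by year (advancing +1, or +2 across a Feb 29):
  2161: Tue  2162: Wed (+1)  2163: Thu (+1)  2164: Fri (+1)  2165: Sun (+2) ✓
  2166: Mon (+1)  2167: Tue (+1)  2168: Wed (+1)  2169: Fri (+2)  2170: Sat (+1)
  2171: Sun (+1) ✓  2172: Mon (+1)  2173: Wed (+2)  2174: Thu (+1)  2175: Fri (+1)
  2176: Sat (+1)  2177: Mon (+2)  2178: Tue (+1)  2179: Wed (+1)  2180: Thu (+1)
  2181: Sat (+2)  2182: Sun (+1) ✓  2183: Mon (+1)  2184: Tue (+1)  2185: Thu (+2)
  2186: Fri (+1)  2187: Sat (+1)  2188: Sun (+1) ✓  2189: Tue (+2)
Sunday years: 2165, 2171, 2182, 2188 — 4 in total.

4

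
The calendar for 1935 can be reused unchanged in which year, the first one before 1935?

Two years share a calendar iff Jan 1 falls on the same weekday and both are leap or both are common. 1935: Jan 1 is Tuesday, common year.
1934: Jan 1 Monday, common
1933: Jan 1 Sunday, common
1932: Jan 1 Friday, leap
1931: Jan 1 Thursday, common
1930: Jan 1 Wednesday, common
1929: Jan 1 Tuesday, common
1929 matches on both conditions.

1929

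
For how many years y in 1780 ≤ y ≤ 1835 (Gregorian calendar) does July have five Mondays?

24

July has 31 days; it has five Mondays when Monday falls among the first (month-length − 28) days — i.e. when July 1 is one of Monday/Sunday/Saturday.
July 1 by year: 1780:Sat✓ 1781:Sun✓ 1782:Mon✓ 1783:Tue 1784:Thu 1785:Fri 1786:Sat✓ 1787:Sun✓ 1788:Tue 1789:Wed 1790:Thu 1791:Fri 1792:Sun✓ 1793:Mon✓ 1794:Tue …(26 more)… 1821:Sun✓ 1822:Mon✓ 1823:Tue 1824:Thu 1825:Fri 1826:Sat✓ 1827:Sun✓ 1828:Tue 1829:Wed 1830:Thu 1831:Fri 1832:Sun✓ 1833:Mon✓ 1834:Tue 1835:Wed
Years with five Mondays: 1780, 1781, 1782, 1786, 1787, 1792, 1793, 1797, 1798, 1799, 1804, 1805, 1809, 1810, 1811, 1815, 1816, 1820, 1821, 1822, 1826, 1827, 1832, 1833 → 24.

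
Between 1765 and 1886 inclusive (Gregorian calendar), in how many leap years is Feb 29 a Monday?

Leap years in 1765–1886: 29 of them.
Feb 29 weekday advances by 5 (mod 7) from one leap year to the next four years later (or differs when a century non-leap intervenes).
Leap-day weekdays: 1768:Mon✓ 1772:Sat 1776:Thu 1780:Tue 1784:Sun 1788:Fri 1792:Wed 1796:Mon✓ 1804:Wed 1808:Mon✓ 1812:Sat 1816:Thu 1820:Tue …(3 more)… 1836:Mon✓ 1840:Sat 1844:Thu 1848:Tue 1852:Sun 1856:Fri 1860:Wed 1864:Mon✓ 1868:Sat 1872:Thu 1876:Tue 1880:Sun 1884:Fri
Monday: 1768, 1796, 1808, 1836, 1864 → 5.

5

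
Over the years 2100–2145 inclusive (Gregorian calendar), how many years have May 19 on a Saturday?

7

Track May 19's weekday year by year (advancing +1, or +2 across a Feb 29):
  2100: Wed  2101: Thu (+1)  2102: Fri (+1)  2103: Sat (+1) ✓  2104: Mon (+2)
  2105: Tue (+1)  2106: Wed (+1)  2107: Thu (+1)  2108: Sat (+2) ✓  2109: Sun (+1)
  2110: Mon (+1)  2111: Tue (+1)  2112: Thu (+2)  2113: Fri (+1)  … (18 more years) …
  2132: Mon (+2)  2133: Tue (+1)  2134: Wed (+1)  2135: Thu (+1)  2136: Sat (+2) ✓
  2137: Sun (+1)  2138: Mon (+1)  2139: Tue (+1)  2140: Thu (+2)  2141: Fri (+1)
  2142: Sat (+1) ✓  2143: Sun (+1)  2144: Tue (+2)  2145: Wed (+1)
Saturday years: 2103, 2108, 2114, 2125, 2131, 2136, 2142 — 7 in total.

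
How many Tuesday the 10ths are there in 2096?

3

Check the 10th of each month of 2096: Jan 10: Tue, Feb 10: Fri, Mar 10: Sat, Apr 10: Tue, May 10: Thu, Jun 10: Sun, Jul 10: Tue, Aug 10: Fri, Sep 10: Mon, Oct 10: Wed, Nov 10: Sat, Dec 10: Mon.
Tuesday occurs in January, April, July — 3 months.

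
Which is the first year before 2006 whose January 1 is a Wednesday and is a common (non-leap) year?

Jan 1 advances by 2 weekdays after a leap year and by 1 after a common year.
2006: Jan 1 is Sunday.
2005: Saturday
2004: Thursday (leap)
2003: Wednesday
2003 begins on a Wednesday and is a common year.

2003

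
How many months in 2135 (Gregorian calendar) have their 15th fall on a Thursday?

2

Check the 15th of each month of 2135: Jan 15: Sat, Feb 15: Tue, Mar 15: Tue, Apr 15: Fri, May 15: Sun, Jun 15: Wed, Jul 15: Fri, Aug 15: Mon, Sep 15: Thu, Oct 15: Sat, Nov 15: Tue, Dec 15: Thu.
Thursday occurs in September, December — 2 months.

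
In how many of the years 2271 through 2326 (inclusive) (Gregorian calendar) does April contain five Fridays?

April has 30 days; it has five Fridays when Friday falls among the first (month-length − 28) days — i.e. when April 1 is one of Friday/Thursday.
April 1 by year: 2271:Sat 2272:Mon 2273:Tue 2274:Wed 2275:Thu✓ 2276:Sat 2277:Sun 2278:Mon 2279:Tue 2280:Thu✓ 2281:Fri✓ 2282:Sat 2283:Sun 2284:Tue 2285:Wed …(26 more)… 2312:Mon 2313:Tue 2314:Wed 2315:Thu✓ 2316:Sat 2317:Sun 2318:Mon 2319:Tue 2320:Thu✓ 2321:Fri✓ 2322:Sat 2323:Sun 2324:Tue 2325:Wed 2326:Thu✓
Years with five Fridays: 2275, 2280, 2281, 2286, 2287, 2292, 2297, 2298, 2304, 2309, 2310, 2315, 2320, 2321, 2326 → 15.

15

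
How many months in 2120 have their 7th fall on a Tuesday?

Check the 7th of each month of 2120: Jan 7: Sun, Feb 7: Wed, Mar 7: Thu, Apr 7: Sun, May 7: Tue, Jun 7: Fri, Jul 7: Sun, Aug 7: Wed, Sep 7: Sat, Oct 7: Mon, Nov 7: Thu, Dec 7: Sat.
Tuesday occurs in May — 1 month.

1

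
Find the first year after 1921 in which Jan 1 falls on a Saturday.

1927

Jan 1 advances by 2 weekdays after a leap year and by 1 after a common year.
1921: Jan 1 is Saturday.
1922: Sunday
1923: Monday
1924: Tuesday (leap)
1925: Thursday
1926: Friday
1927: Saturday
1927 begins on a Saturday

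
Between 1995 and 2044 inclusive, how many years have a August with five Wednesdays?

August has 31 days; it has five Wednesdays when Wednesday falls among the first (month-length − 28) days — i.e. when August 1 is one of Wednesday/Tuesday/Monday.
August 1 by year: 1995:Tue✓ 1996:Thu 1997:Fri 1998:Sat 1999:Sun 2000:Tue✓ 2001:Wed✓ 2002:Thu 2003:Fri 2004:Sun 2005:Mon✓ 2006:Tue✓ 2007:Wed✓ 2008:Fri 2009:Sat …(20 more)… 2030:Thu 2031:Fri 2032:Sun 2033:Mon✓ 2034:Tue✓ 2035:Wed✓ 2036:Fri 2037:Sat 2038:Sun 2039:Mon✓ 2040:Wed✓ 2041:Thu 2042:Fri 2043:Sat 2044:Mon✓
Years with five Wednesdays: 1995, 2000, 2001, 2005, 2006, 2007, 2011, 2012, 2016, 2017, 2018, 2022, 2023, 2028, 2029, 2033, 2034, 2035, 2039, 2040, 2044 → 21.

21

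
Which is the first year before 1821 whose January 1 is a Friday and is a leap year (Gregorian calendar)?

1808

Jan 1 advances by 2 weekdays after a leap year and by 1 after a common year.
1821: Jan 1 is Monday.
1820: Saturday (leap)
1819: Friday
1818: Thursday
1817: Wednesday
1816: Monday (leap)
1815: Sunday
1814: Saturday
1813: Friday
1812: Wednesday (leap)
1811: Tuesday
1810: Monday
1809: Sunday
1808: Friday (leap)
1808 begins on a Friday and is a leap year.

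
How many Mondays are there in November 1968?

November 1968 has 30 days and begins on Friday.
The first Monday is November 4.
Mondays fall on 4, 11, 18, 25 — that's 4.

4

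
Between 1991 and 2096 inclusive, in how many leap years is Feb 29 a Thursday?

Leap years in 1991–2096: 27 of them.
Feb 29 weekday advances by 5 (mod 7) from one leap year to the next four years later (or differs when a century non-leap intervenes).
Leap-day weekdays: 1992:Sat 1996:Thu✓ 2000:Tue 2004:Sun 2008:Fri 2012:Wed 2016:Mon 2020:Sat 2024:Thu✓ 2028:Tue 2032:Sun 2036:Fri 2040:Wed 2044:Mon 2048:Sat 2052:Thu✓ 2056:Tue 2060:Sun 2064:Fri 2068:Wed 2072:Mon 2076:Sat 2080:Thu✓ 2084:Tue 2088:Sun 2092:Fri 2096:Wed
Thursday: 1996, 2024, 2052, 2080 → 4.

4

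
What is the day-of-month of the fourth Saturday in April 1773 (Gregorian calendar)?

April 1, 1773 is a Thursday, so the first Saturday is the 3rd.
The fourth Saturday is 3 + 21 = 24.

24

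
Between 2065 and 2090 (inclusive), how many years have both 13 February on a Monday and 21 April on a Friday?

Check each year's weekday for 13 February and 21 April:
  2065: Fri/Tue  2066: Sat/Wed  2067: Sun/Thu  2068: Mon/Sat  2069: Wed/Sun  2070: Thu/Mon  2071: Fri/Tue  2072: Sat/Thu  2073: Mon/Fri ✓  2074: Tue/Sat  2075: Wed/Sun  2076: Thu/Tue  2077: Sat/Wed  2078: Sun/Thu  2079: Mon/Fri ✓  2080: Tue/Sun  2081: Thu/Mon  2082: Fri/Tue  2083: Sat/Wed  2084: Sun/Fri  2085: Tue/Sat  2086: Wed/Sun  2087: Thu/Mon  2088: Fri/Wed  2089: Sun/Thu  2090: Mon/Fri ✓
Both conditions hold in: 2073, 2079, 2090 — 3.

3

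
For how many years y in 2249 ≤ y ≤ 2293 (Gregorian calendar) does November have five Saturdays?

13

November has 30 days; it has five Saturdays when Saturday falls among the first (month-length − 28) days — i.e. when November 1 is one of Saturday/Friday.
November 1 by year: 2249:Thu 2250:Fri✓ 2251:Sat✓ 2252:Mon 2253:Tue 2254:Wed 2255:Thu 2256:Sat✓ 2257:Sun 2258:Mon 2259:Tue 2260:Thu 2261:Fri✓ 2262:Sat✓ 2263:Sun …(15 more)… 2279:Sat✓ 2280:Mon 2281:Tue 2282:Wed 2283:Thu 2284:Sat✓ 2285:Sun 2286:Mon 2287:Tue 2288:Thu 2289:Fri✓ 2290:Sat✓ 2291:Sun 2292:Tue 2293:Wed
Years with five Saturdays: 2250, 2251, 2256, 2261, 2262, 2267, 2272, 2273, 2278, 2279, 2284, 2289, 2290 → 13.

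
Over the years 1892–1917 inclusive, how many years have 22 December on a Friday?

5

Track 22 December's weekday year by year (advancing +1, or +2 across a Feb 29):
  1892: Thu  1893: Fri (+1) ✓  1894: Sat (+1)  1895: Sun (+1)  1896: Tue (+2)
  1897: Wed (+1)  1898: Thu (+1)  1899: Fri (+1) ✓  1900: Sat (+1)  1901: Sun (+1)
  1902: Mon (+1)  1903: Tue (+1)  1904: Thu (+2)  1905: Fri (+1) ✓  1906: Sat (+1)
  1907: Sun (+1)  1908: Tue (+2)  1909: Wed (+1)  1910: Thu (+1)  1911: Fri (+1) ✓
  1912: Sun (+2)  1913: Mon (+1)  1914: Tue (+1)  1915: Wed (+1)  1916: Fri (+2) ✓
  1917: Sat (+1)
Friday years: 1893, 1899, 1905, 1911, 1916 — 5 in total.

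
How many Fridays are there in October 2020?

5

October 2020 has 31 days and begins on Thursday.
The first Friday is October 2.
Fridays fall on 2, 9, 16, 23, 30 — that's 5.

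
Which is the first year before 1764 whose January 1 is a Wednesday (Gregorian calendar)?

Jan 1 advances by 2 weekdays after a leap year and by 1 after a common year.
1764: Jan 1 is Sunday (leap).
1763: Saturday
1762: Friday
1761: Thursday
1760: Tuesday (leap)
1759: Monday
1758: Sunday
1757: Saturday
1756: Thursday (leap)
1755: Wednesday
1755 begins on a Wednesday

1755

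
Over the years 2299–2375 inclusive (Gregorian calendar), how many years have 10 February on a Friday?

11

Track 10 February's weekday year by year (advancing +1, or +2 across a Feb 29):
  2299: Fri ✓  2300: Sat (+1)  2301: Sun (+1)  2302: Mon (+1)  2303: Tue (+1)
  2304: Wed (+1)  2305: Fri (+2) ✓  2306: Sat (+1)  2307: Sun (+1)  2308: Mon (+1)
  2309: Wed (+2)  2310: Thu (+1)  2311: Fri (+1) ✓  2312: Sat (+1)  … (49 more years) …
  2362: Sat (+1)  2363: Sun (+1)  2364: Mon (+1)  2365: Wed (+2)  2366: Thu (+1)
  2367: Fri (+1) ✓  2368: Sat (+1)  2369: Mon (+2)  2370: Tue (+1)  2371: Wed (+1)
  2372: Thu (+1)  2373: Sat (+2)  2374: Sun (+1)  2375: Mon (+1)
Friday years: 2299, 2305, 2311, 2322, 2328, 2333, 2339, 2350, 2356, 2361, 2367 — 11 in total.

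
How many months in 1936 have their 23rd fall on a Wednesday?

Check the 23rd of each month of 1936: Jan 23: Thu, Feb 23: Sun, Mar 23: Mon, Apr 23: Thu, May 23: Sat, Jun 23: Tue, Jul 23: Thu, Aug 23: Sun, Sep 23: Wed, Oct 23: Fri, Nov 23: Mon, Dec 23: Wed.
Wednesday occurs in September, December — 2 months.

2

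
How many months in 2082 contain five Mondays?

A month of length L has five Mondays iff its first Monday is on day ≤ L−28 (so day 1–3 in a 31-day month, 1–2 in a 30-day month, day 1 in a leap February).
Checking each month of 2082: Jan starts Thu (31d); Feb starts Sun (28d); Mar starts Sun (31d) ✓; Apr starts Wed (30d); May starts Fri (31d); Jun starts Mon (30d) ✓; Jul starts Wed (31d); Aug starts Sat (31d) ✓; Sep starts Tue (30d); Oct starts Thu (31d); Nov starts Sun (30d) ✓; Dec starts Tue (31d).
Five-Monday months: March, June, August, November → 4.

4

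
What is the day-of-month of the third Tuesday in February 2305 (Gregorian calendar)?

February 1, 2305 is a Wednesday, so the first Tuesday is the 7th.
The third Tuesday is 7 + 14 = 21.

21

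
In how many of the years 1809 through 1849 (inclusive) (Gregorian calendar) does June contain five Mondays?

11

June has 30 days; it has five Mondays when Monday falls among the first (month-length − 28) days — i.e. when June 1 is one of Monday/Sunday.
June 1 by year: 1809:Thu 1810:Fri 1811:Sat 1812:Mon✓ 1813:Tue 1814:Wed 1815:Thu 1816:Sat 1817:Sun✓ 1818:Mon✓ 1819:Tue 1820:Thu 1821:Fri 1822:Sat 1823:Sun✓ …(11 more)… 1835:Mon✓ 1836:Wed 1837:Thu 1838:Fri 1839:Sat 1840:Mon✓ 1841:Tue 1842:Wed 1843:Thu 1844:Sat 1845:Sun✓ 1846:Mon✓ 1847:Tue 1848:Thu 1849:Fri
Years with five Mondays: 1812, 1817, 1818, 1823, 1828, 1829, 1834, 1835, 1840, 1845, 1846 → 11.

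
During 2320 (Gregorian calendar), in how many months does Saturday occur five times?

A month of length L has five Saturdays iff its first Saturday is on day ≤ L−28 (so day 1–3 in a 31-day month, 1–2 in a 30-day month, day 1 in a leap February).
Checking each month of 2320: Jan starts Thu (31d) ✓; Feb starts Sun (29d); Mar starts Mon (31d); Apr starts Thu (30d); May starts Sat (31d) ✓; Jun starts Tue (30d); Jul starts Thu (31d) ✓; Aug starts Sun (31d); Sep starts Wed (30d); Oct starts Fri (31d) ✓; Nov starts Mon (30d); Dec starts Wed (31d).
Five-Saturday months: January, May, July, October → 4.

4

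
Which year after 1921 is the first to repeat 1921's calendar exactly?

Two years share a calendar iff Jan 1 falls on the same weekday and both are leap or both are common. 1921: Jan 1 is Saturday, common year.
1922: Jan 1 Sunday, common
1923: Jan 1 Monday, common
1924: Jan 1 Tuesday, leap
1925: Jan 1 Thursday, common
1926: Jan 1 Friday, common
1927: Jan 1 Saturday, common
1927 matches on both conditions.

1927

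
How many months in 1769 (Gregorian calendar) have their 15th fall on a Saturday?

2

Check the 15th of each month of 1769: Jan 15: Sun, Feb 15: Wed, Mar 15: Wed, Apr 15: Sat, May 15: Mon, Jun 15: Thu, Jul 15: Sat, Aug 15: Tue, Sep 15: Fri, Oct 15: Sun, Nov 15: Wed, Dec 15: Fri.
Saturday occurs in April, July — 2 months.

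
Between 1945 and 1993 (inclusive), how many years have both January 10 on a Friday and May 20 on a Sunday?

Check each year's weekday for January 10 and May 20:
  1945: Wed/Sun  1946: Thu/Mon  1947: Fri/Tue  1948: Sat/Thu  1949: Mon/Fri  1950: Tue/Sat  1951: Wed/Sun  1952: Thu/Tue  1953: Sat/Wed  1954: Sun/Thu  1955: Mon/Fri  1956: Tue/Sun  1957: Thu/Mon  1958: Fri/Tue  …(21 more)…  1980: Thu/Tue  1981: Sat/Wed  1982: Sun/Thu  1983: Mon/Fri  1984: Tue/Sun  1985: Thu/Mon  1986: Fri/Tue  1987: Sat/Wed  1988: Sun/Fri  1989: Tue/Sat  1990: Wed/Sun  1991: Thu/Mon  1992: Fri/Wed  1993: Sun/Thu
Both conditions hold in: no year — 0.

0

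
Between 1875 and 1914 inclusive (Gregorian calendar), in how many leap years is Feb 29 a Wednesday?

Leap years in 1875–1914: 9 of them.
Feb 29 weekday advances by 5 (mod 7) from one leap year to the next four years later (or differs when a century non-leap intervenes).
Leap-day weekdays: 1876:Tue 1880:Sun 1884:Fri 1888:Wed✓ 1892:Mon 1896:Sat 1904:Mon 1908:Sat 1912:Thu
Wednesday: 1888 → 1.

1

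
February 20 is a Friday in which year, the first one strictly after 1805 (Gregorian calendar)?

1807

From one year to the next, a fixed date's weekday advances by 1, or by 2 when a Feb 29 lies between the two dates.
1805: February 20 is Wednesday.
1806: Thursday (+1)
1807: Friday (+1)
February 20 falls on a Friday in 1807.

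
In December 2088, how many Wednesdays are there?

December 2088 has 31 days and begins on Wednesday.
The first Wednesday is December 1.
Wednesdays fall on 1, 8, 15, 22, 29 — that's 5.

5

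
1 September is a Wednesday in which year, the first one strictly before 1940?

1937

From one year to the next, a fixed date's weekday advances by 1, or by 2 when a Feb 29 lies between the two dates.
1940: September 1 is Sunday.
1939: Friday (−2)
1938: Thursday (−1)
1937: Wednesday (−1)
1 September falls on a Wednesday in 1937.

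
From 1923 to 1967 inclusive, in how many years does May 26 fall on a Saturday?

Track May 26's weekday year by year (advancing +1, or +2 across a Feb 29):
  1923: Sat ✓  1924: Mon (+2)  1925: Tue (+1)  1926: Wed (+1)  1927: Thu (+1)
  1928: Sat (+2) ✓  1929: Sun (+1)  1930: Mon (+1)  1931: Tue (+1)  1932: Thu (+2)
  1933: Fri (+1)  1934: Sat (+1) ✓  1935: Sun (+1)  1936: Tue (+2)  … (17 more years) …
  1954: Wed (+1)  1955: Thu (+1)  1956: Sat (+2) ✓  1957: Sun (+1)  1958: Mon (+1)
  1959: Tue (+1)  1960: Thu (+2)  1961: Fri (+1)  1962: Sat (+1) ✓  1963: Sun (+1)
  1964: Tue (+2)  1965: Wed (+1)  1966: Thu (+1)  1967: Fri (+1)
Saturday years: 1923, 1928, 1934, 1945, 1951, 1956, 1962 — 7 in total.

7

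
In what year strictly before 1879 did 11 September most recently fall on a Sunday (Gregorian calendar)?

From one year to the next, a fixed date's weekday advances by 1, or by 2 when a Feb 29 lies between the two dates.
1879: September 11 is Thursday.
1878: Wednesday (−1)
1877: Tuesday (−1)
1876: Monday (−1)
1875: Saturday (−2)
1874: Friday (−1)
1873: Thursday (−1)
1872: Wednesday (−1)
1871: Monday (−2)
1870: Sunday (−1)
11 September falls on a Sunday in 1870.

1870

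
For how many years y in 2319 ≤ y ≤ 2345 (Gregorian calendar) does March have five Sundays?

11

March has 31 days; it has five Sundays when Sunday falls among the first (month-length − 28) days — i.e. when March 1 is one of Sunday/Saturday/Friday.
March 1 by year: 2319:Sat✓ 2320:Mon 2321:Tue 2322:Wed 2323:Thu 2324:Sat✓ 2325:Sun✓ 2326:Mon 2327:Tue 2328:Thu 2329:Fri✓ 2330:Sat✓ 2331:Sun✓ 2332:Tue 2333:Wed 2334:Thu 2335:Fri✓ 2336:Sun✓ 2337:Mon 2338:Tue 2339:Wed 2340:Fri✓ 2341:Sat✓ 2342:Sun✓ 2343:Mon 2344:Wed 2345:Thu
Years with five Sundays: 2319, 2324, 2325, 2329, 2330, 2331, 2335, 2336, 2340, 2341, 2342 → 11.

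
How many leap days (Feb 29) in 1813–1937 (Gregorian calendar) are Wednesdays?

4

Leap years in 1813–1937: 30 of them.
Feb 29 weekday advances by 5 (mod 7) from one leap year to the next four years later (or differs when a century non-leap intervenes).
Leap-day weekdays: 1816:Thu 1820:Tue 1824:Sun 1828:Fri 1832:Wed✓ 1836:Mon 1840:Sat 1844:Thu 1848:Tue 1852:Sun 1856:Fri 1860:Wed✓ 1864:Mon …(4 more)… 1884:Fri 1888:Wed✓ 1892:Mon 1896:Sat 1904:Mon 1908:Sat 1912:Thu 1916:Tue 1920:Sun 1924:Fri 1928:Wed✓ 1932:Mon 1936:Sat
Wednesday: 1832, 1860, 1888, 1928 → 4.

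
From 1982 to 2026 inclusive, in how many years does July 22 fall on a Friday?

Track July 22's weekday year by year (advancing +1, or +2 across a Feb 29):
  1982: Thu  1983: Fri (+1) ✓  1984: Sun (+2)  1985: Mon (+1)  1986: Tue (+1)
  1987: Wed (+1)  1988: Fri (+2) ✓  1989: Sat (+1)  1990: Sun (+1)  1991: Mon (+1)
  1992: Wed (+2)  1993: Thu (+1)  1994: Fri (+1) ✓  1995: Sat (+1)  … (17 more years) …
  2013: Mon (+1)  2014: Tue (+1)  2015: Wed (+1)  2016: Fri (+2) ✓  2017: Sat (+1)
  2018: Sun (+1)  2019: Mon (+1)  2020: Wed (+2)  2021: Thu (+1)  2022: Fri (+1) ✓
  2023: Sat (+1)  2024: Mon (+2)  2025: Tue (+1)  2026: Wed (+1)
Friday years: 1983, 1988, 1994, 2005, 2011, 2016, 2022 — 7 in total.

7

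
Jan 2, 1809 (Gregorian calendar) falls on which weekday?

January 1, 1809 is a Sunday.
January 2 is day 2 of the year, i.e. 1 days after Jan 1.
1 mod 7 = 1, so advance 1 weekday from Sunday: Monday.

Monday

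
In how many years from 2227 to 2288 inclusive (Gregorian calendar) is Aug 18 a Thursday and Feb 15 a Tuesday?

Check each year's weekday for Aug 18 and Feb 15:
  2227: Sat/Thu  2228: Mon/Fri  2229: Tue/Sun  2230: Wed/Mon  2231: Thu/Tue ✓  2232: Sat/Wed  2233: Sun/Fri  2234: Mon/Sat  2235: Tue/Sun  2236: Thu/Mon  2237: Fri/Wed  2238: Sat/Thu  2239: Sun/Fri  2240: Tue/Sat  …(34 more)…  2275: Wed/Mon  2276: Fri/Tue  2277: Sat/Thu  2278: Sun/Fri  2279: Mon/Sat  2280: Wed/Sun  2281: Thu/Tue ✓  2282: Fri/Wed  2283: Sat/Thu  2284: Mon/Fri  2285: Tue/Sun  2286: Wed/Mon  2287: Thu/Tue ✓  2288: Sat/Wed
Both conditions hold in: 2231, 2242, 2253, 2259, 2270, 2281, 2287 — 7.

7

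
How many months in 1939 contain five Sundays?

5

A month of length L has five Sundays iff its first Sunday is on day ≤ L−28 (so day 1–3 in a 31-day month, 1–2 in a 30-day month, day 1 in a leap February).
Checking each month of 1939: Jan starts Sun (31d) ✓; Feb starts Wed (28d); Mar starts Wed (31d); Apr starts Sat (30d) ✓; May starts Mon (31d); Jun starts Thu (30d); Jul starts Sat (31d) ✓; Aug starts Tue (31d); Sep starts Fri (30d); Oct starts Sun (31d) ✓; Nov starts Wed (30d); Dec starts Fri (31d) ✓.
Five-Sunday months: January, April, July, October, December → 5.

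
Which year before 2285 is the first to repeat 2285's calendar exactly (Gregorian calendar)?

Two years share a calendar iff Jan 1 falls on the same weekday and both are leap or both are common. 2285: Jan 1 is Thursday, common year.
2284: Jan 1 Tuesday, leap
2283: Jan 1 Monday, common
2282: Jan 1 Sunday, common
2281: Jan 1 Saturday, common
2280: Jan 1 Thursday, leap
2279: Jan 1 Wednesday, common
2278: Jan 1 Tuesday, common
2277: Jan 1 Monday, common
2276: Jan 1 Saturday, leap
2275: Jan 1 Friday, common
2274: Jan 1 Thursday, common
2274 matches on both conditions.

2274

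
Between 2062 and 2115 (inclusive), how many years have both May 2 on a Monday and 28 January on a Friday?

6

Check each year's weekday for May 2 and 28 January:
  2062: Tue/Sat  2063: Wed/Sun  2064: Fri/Mon  2065: Sat/Wed  2066: Sun/Thu  2067: Mon/Fri ✓  2068: Wed/Sat  2069: Thu/Mon  2070: Fri/Tue  2071: Sat/Wed  2072: Mon/Thu  2073: Tue/Sat  2074: Wed/Sun  2075: Thu/Mon  …(26 more)…  2102: Tue/Sat  2103: Wed/Sun  2104: Fri/Mon  2105: Sat/Wed  2106: Sun/Thu  2107: Mon/Fri ✓  2108: Wed/Sat  2109: Thu/Mon  2110: Fri/Tue  2111: Sat/Wed  2112: Mon/Thu  2113: Tue/Sat  2114: Wed/Sun  2115: Thu/Mon
Both conditions hold in: 2067, 2078, 2089, 2095, 2101, 2107 — 6.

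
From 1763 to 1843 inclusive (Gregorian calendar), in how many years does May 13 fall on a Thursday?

10

Track May 13's weekday year by year (advancing +1, or +2 across a Feb 29):
  1763: Fri  1764: Sun (+2)  1765: Mon (+1)  1766: Tue (+1)  1767: Wed (+1)
  1768: Fri (+2)  1769: Sat (+1)  1770: Sun (+1)  1771: Mon (+1)  1772: Wed (+2)
  1773: Thu (+1) ✓  1774: Fri (+1)  1775: Sat (+1)  1776: Mon (+2)  … (53 more years) …
  1830: Thu (+1) ✓  1831: Fri (+1)  1832: Sun (+2)  1833: Mon (+1)  1834: Tue (+1)
  1835: Wed (+1)  1836: Fri (+2)  1837: Sat (+1)  1838: Sun (+1)  1839: Mon (+1)
  1840: Wed (+2)  1841: Thu (+1) ✓  1842: Fri (+1)  1843: Sat (+1)
Thursday years: 1773, 1779, 1784, 1790, 1802, 1813, 1819, 1824, 1830, 1841 — 10 in total.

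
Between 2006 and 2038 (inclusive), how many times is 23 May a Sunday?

Track 23 May's weekday year by year (advancing +1, or +2 across a Feb 29):
  2006: Tue  2007: Wed (+1)  2008: Fri (+2)  2009: Sat (+1)  2010: Sun (+1) ✓
  2011: Mon (+1)  2012: Wed (+2)  2013: Thu (+1)  2014: Fri (+1)  2015: Sat (+1)
  2016: Mon (+2)  2017: Tue (+1)  2018: Wed (+1)  2019: Thu (+1)  … (5 more years) …
  2025: Fri (+1)  2026: Sat (+1)  2027: Sun (+1) ✓  2028: Tue (+2)  2029: Wed (+1)
  2030: Thu (+1)  2031: Fri (+1)  2032: Sun (+2) ✓  2033: Mon (+1)  2034: Tue (+1)
  2035: Wed (+1)  2036: Fri (+2)  2037: Sat (+1)  2038: Sun (+1) ✓
Sunday years: 2010, 2021, 2027, 2032, 2038 — 5 in total.

5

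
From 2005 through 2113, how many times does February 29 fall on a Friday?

Leap years in 2005–2113: 26 of them.
Feb 29 weekday advances by 5 (mod 7) from one leap year to the next four years later (or differs when a century non-leap intervenes).
Leap-day weekdays: 2008:Fri✓ 2012:Wed 2016:Mon 2020:Sat 2024:Thu 2028:Tue 2032:Sun 2036:Fri✓ 2040:Wed 2044:Mon 2048:Sat 2052:Thu 2056:Tue 2060:Sun 2064:Fri✓ 2068:Wed 2072:Mon 2076:Sat 2080:Thu 2084:Tue 2088:Sun 2092:Fri✓ 2096:Wed 2104:Fri✓ 2108:Wed 2112:Mon
Friday: 2008, 2036, 2064, 2092, 2104 → 5.

5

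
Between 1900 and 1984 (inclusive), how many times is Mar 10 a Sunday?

Track Mar 10's weekday year by year (advancing +1, or +2 across a Feb 29):
  1900: Sat  1901: Sun (+1) ✓  1902: Mon (+1)  1903: Tue (+1)  1904: Thu (+2)
  1905: Fri (+1)  1906: Sat (+1)  1907: Sun (+1) ✓  1908: Tue (+2)  1909: Wed (+1)
  1910: Thu (+1)  1911: Fri (+1)  1912: Sun (+2) ✓  1913: Mon (+1)  … (57 more years) …
  1971: Wed (+1)  1972: Fri (+2)  1973: Sat (+1)  1974: Sun (+1) ✓  1975: Mon (+1)
  1976: Wed (+2)  1977: Thu (+1)  1978: Fri (+1)  1979: Sat (+1)  1980: Mon (+2)
  1981: Tue (+1)  1982: Wed (+1)  1983: Thu (+1)  1984: Sat (+2)
Sunday years: 1901, 1907, 1912, 1918, 1929, 1935, 1940, 1946, 1957, 1963, 1968, 1974 — 12 in total.

12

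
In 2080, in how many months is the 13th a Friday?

Check the 13th of each month of 2080: Jan 13: Sat, Feb 13: Tue, Mar 13: Wed, Apr 13: Sat, May 13: Mon, Jun 13: Thu, Jul 13: Sat, Aug 13: Tue, Sep 13: Fri, Oct 13: Sun, Nov 13: Wed, Dec 13: Fri.
Friday occurs in September, December — 2 months.

2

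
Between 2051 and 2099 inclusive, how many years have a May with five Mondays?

20

May has 31 days; it has five Mondays when Monday falls among the first (month-length − 28) days — i.e. when May 1 is one of Monday/Sunday/Saturday.
May 1 by year: 2051:Mon✓ 2052:Wed 2053:Thu 2054:Fri 2055:Sat✓ 2056:Mon✓ 2057:Tue 2058:Wed 2059:Thu 2060:Sat✓ 2061:Sun✓ 2062:Mon✓ 2063:Tue 2064:Thu 2065:Fri …(19 more)… 2085:Tue 2086:Wed 2087:Thu 2088:Sat✓ 2089:Sun✓ 2090:Mon✓ 2091:Tue 2092:Thu 2093:Fri 2094:Sat✓ 2095:Sun✓ 2096:Tue 2097:Wed 2098:Thu 2099:Fri
Years with five Mondays: 2051, 2055, 2056, 2060, 2061, 2062, 2066, 2067, 2072, 2073, 2077, 2078, 2079, 2083, 2084, 2088, 2089, 2090, 2094, 2095 → 20.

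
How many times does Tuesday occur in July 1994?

4

July 1994 has 31 days and begins on Friday.
The first Tuesday is July 5.
Tuesdays fall on 5, 12, 19, 26 — that's 4.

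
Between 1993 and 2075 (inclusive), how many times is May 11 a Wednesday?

12

Track May 11's weekday year by year (advancing +1, or +2 across a Feb 29):
  1993: Tue  1994: Wed (+1) ✓  1995: Thu (+1)  1996: Sat (+2)  1997: Sun (+1)
  1998: Mon (+1)  1999: Tue (+1)  2000: Thu (+2)  2001: Fri (+1)  2002: Sat (+1)
  2003: Sun (+1)  2004: Tue (+2)  2005: Wed (+1) ✓  2006: Thu (+1)  … (55 more years) …
  2062: Thu (+1)  2063: Fri (+1)  2064: Sun (+2)  2065: Mon (+1)  2066: Tue (+1)
  2067: Wed (+1) ✓  2068: Fri (+2)  2069: Sat (+1)  2070: Sun (+1)  2071: Mon (+1)
  2072: Wed (+2) ✓  2073: Thu (+1)  2074: Fri (+1)  2075: Sat (+1)
Wednesday years: 1994, 2005, 2011, 2016, 2022, 2033, 2039, 2044, 2050, 2061, 2067, 2072 — 12 in total.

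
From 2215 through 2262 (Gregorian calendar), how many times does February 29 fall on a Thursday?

2

Leap years in 2215–2262: 12 of them.
Feb 29 weekday advances by 5 (mod 7) from one leap year to the next four years later (or differs when a century non-leap intervenes).
Leap-day weekdays: 2216:Thu✓ 2220:Tue 2224:Sun 2228:Fri 2232:Wed 2236:Mon 2240:Sat 2244:Thu✓ 2248:Tue 2252:Sun 2256:Fri 2260:Wed
Thursday: 2216, 2244 → 2.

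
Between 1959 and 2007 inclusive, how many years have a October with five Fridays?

October has 31 days; it has five Fridays when Friday falls among the first (month-length − 28) days — i.e. when October 1 is one of Friday/Thursday/Wednesday.
October 1 by year: 1959:Thu✓ 1960:Sat 1961:Sun 1962:Mon 1963:Tue 1964:Thu✓ 1965:Fri✓ 1966:Sat 1967:Sun 1968:Tue 1969:Wed✓ 1970:Thu✓ 1971:Fri✓ 1972:Sun 1973:Mon …(19 more)… 1993:Fri✓ 1994:Sat 1995:Sun 1996:Tue 1997:Wed✓ 1998:Thu✓ 1999:Fri✓ 2000:Sun 2001:Mon 2002:Tue 2003:Wed✓ 2004:Fri✓ 2005:Sat 2006:Sun 2007:Mon
Years with five Fridays: 1959, 1964, 1965, 1969, 1970, 1971, 1975, 1976, 1980, 1981, 1982, 1986, 1987, 1992, 1993, 1997, 1998, 1999, 2003, 2004 → 20.

20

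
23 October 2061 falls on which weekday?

January 1, 2061 is a Saturday.
October 23 is day 296 of the year, i.e. 295 days after Jan 1.
295 mod 7 = 1, so advance 1 weekday from Saturday: Sunday.

Sunday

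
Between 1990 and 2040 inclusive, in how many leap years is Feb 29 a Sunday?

Leap years in 1990–2040: 13 of them.
Feb 29 weekday advances by 5 (mod 7) from one leap year to the next four years later (or differs when a century non-leap intervenes).
Leap-day weekdays: 1992:Sat 1996:Thu 2000:Tue 2004:Sun✓ 2008:Fri 2012:Wed 2016:Mon 2020:Sat 2024:Thu 2028:Tue 2032:Sun✓ 2036:Fri 2040:Wed
Sunday: 2004, 2032 → 2.

2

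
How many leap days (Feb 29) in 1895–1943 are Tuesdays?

1

Leap years in 1895–1943: 11 of them.
Feb 29 weekday advances by 5 (mod 7) from one leap year to the next four years later (or differs when a century non-leap intervenes).
Leap-day weekdays: 1896:Sat 1904:Mon 1908:Sat 1912:Thu 1916:Tue✓ 1920:Sun 1924:Fri 1928:Wed 1932:Mon 1936:Sat 1940:Thu
Tuesday: 1916 → 1.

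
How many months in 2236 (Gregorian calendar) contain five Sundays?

4

A month of length L has five Sundays iff its first Sunday is on day ≤ L−28 (so day 1–3 in a 31-day month, 1–2 in a 30-day month, day 1 in a leap February).
Checking each month of 2236: Jan starts Fri (31d) ✓; Feb starts Mon (29d); Mar starts Tue (31d); Apr starts Fri (30d); May starts Sun (31d) ✓; Jun starts Wed (30d); Jul starts Fri (31d) ✓; Aug starts Mon (31d); Sep starts Thu (30d); Oct starts Sat (31d) ✓; Nov starts Tue (30d); Dec starts Thu (31d).
Five-Sunday months: January, May, July, October → 4.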